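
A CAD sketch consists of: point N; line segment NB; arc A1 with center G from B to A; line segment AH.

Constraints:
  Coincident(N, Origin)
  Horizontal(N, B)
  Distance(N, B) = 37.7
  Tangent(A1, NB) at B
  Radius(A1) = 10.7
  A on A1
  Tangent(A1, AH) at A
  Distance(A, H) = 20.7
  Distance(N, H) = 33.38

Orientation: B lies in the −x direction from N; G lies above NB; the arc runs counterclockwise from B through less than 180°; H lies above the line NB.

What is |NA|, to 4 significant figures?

28.54

N is at the origin; N and B share the same y with |NB| = 37.7 and B on the −x side, so B = (-37.70, 0.000). A1 meets NB tangentially, so GB is at right angles to NB, so G = B + (0, 10.7) = (-37.70, 10.70). Since GA ⟂ AH (tangency), |GH| = √(10.7² + 20.7²) = 23.30 regardless of where A sits on A1. So H lies on both circle(N, 33.38) and circle(G, 23.30); the above-NB intersection is H = (-20.46, 26.38). A is the foot of the tangent from H: A = (-27.67, 6.972).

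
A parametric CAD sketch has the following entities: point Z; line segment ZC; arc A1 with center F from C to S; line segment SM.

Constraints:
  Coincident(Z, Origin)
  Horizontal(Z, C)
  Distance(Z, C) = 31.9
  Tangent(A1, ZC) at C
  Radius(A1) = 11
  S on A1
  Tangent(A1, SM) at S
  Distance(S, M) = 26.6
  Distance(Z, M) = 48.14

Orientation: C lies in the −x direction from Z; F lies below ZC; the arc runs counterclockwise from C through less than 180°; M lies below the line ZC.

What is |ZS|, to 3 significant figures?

44.6

Checks: |FS| = 11.00 ✓; ∠(FS, SM) = 90.00° ✓; |SM| = 26.60 ✓; |ZM| = 48.14 ✓.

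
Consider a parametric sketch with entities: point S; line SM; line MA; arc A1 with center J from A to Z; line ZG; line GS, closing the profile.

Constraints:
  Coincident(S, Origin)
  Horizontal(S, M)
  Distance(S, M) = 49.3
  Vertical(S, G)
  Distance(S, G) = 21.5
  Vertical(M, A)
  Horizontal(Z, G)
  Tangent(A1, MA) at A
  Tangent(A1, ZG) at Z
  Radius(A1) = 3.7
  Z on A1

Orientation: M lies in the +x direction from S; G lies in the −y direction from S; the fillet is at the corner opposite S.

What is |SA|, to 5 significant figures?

52.415

S is at the origin; S and M share the same y with |SM| = 49.3 and M on the +x side, so M = (49.300, 0.0000). S and G share the same x with |SG| = 21.5 and G on the −y side, so G = (0.0000, -21.500). The virtual corner opposite S is at (49.300, -21.500). A1 meets MA tangentially, so JA is at right angles to MA and the tangent condition forces JZ to be normal to ZG, with radius 3.7, so the center J sits 3.7 in from both sides at J = (45.600, -17.800). That places the tangent points at A = (49.300, -17.800) on MA and Z = (45.600, -21.500) on ZG. Then |SA| = |A − S| = 52.415.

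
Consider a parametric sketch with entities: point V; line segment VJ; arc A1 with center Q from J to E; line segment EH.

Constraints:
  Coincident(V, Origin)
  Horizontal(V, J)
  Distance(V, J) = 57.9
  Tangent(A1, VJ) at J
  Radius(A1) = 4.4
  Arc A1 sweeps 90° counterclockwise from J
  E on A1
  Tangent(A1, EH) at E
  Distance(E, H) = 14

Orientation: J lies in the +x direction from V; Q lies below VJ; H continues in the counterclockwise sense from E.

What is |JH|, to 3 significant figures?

18.9

V is at the origin; VJ is horizontal with |VJ| = 57.9 and J on the +x side, so J = (57.9, 0.00). Tangency of A1 to VJ means the radius QJ is perpendicular to VJ, so Q = J + (0, -4.4) = (57.9, -4.40). On A1, J sits at bearing 90° from Q; a 90° counterclockwise sweep puts E at bearing 180°, so E = Q + 4.4·(cos 180°, sin 180°) = (53.5, -4.40). The tangent condition forces QE to be normal to EH, so EH runs along (−sin 180°, cos 180°); with |EH| = 14.0, H = (53.5, -18.4). Then |JH| = |H − J| = 18.9.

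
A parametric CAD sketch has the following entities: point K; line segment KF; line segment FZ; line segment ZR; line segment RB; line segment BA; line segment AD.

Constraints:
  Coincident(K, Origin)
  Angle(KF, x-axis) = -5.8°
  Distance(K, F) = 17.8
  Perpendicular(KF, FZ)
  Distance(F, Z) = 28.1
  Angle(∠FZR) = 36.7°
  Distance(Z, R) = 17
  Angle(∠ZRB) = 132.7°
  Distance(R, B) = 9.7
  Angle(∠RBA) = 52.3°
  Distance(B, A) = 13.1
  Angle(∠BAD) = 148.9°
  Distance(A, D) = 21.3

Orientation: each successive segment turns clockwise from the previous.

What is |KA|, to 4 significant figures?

23.36

∠ZRB = 132.7° gives RB at 73.60° from the x-axis; with |RB| = 9.7, B = (8.878, -5.863). ∠RBA = 52.3° gives BA at -54.10° from the x-axis; with |BA| = 13.1, A = (16.56, -16.47). Then |KA| = |A − K| = 23.36.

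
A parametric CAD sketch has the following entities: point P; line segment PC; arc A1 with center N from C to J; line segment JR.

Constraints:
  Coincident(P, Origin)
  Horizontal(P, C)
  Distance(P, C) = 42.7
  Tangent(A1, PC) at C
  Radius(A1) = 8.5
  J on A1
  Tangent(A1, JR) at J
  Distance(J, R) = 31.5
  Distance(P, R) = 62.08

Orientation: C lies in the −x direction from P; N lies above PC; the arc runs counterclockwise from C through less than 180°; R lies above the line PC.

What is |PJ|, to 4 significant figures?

36.74

P is at the origin; PC is horizontal with |PC| = 42.7 and C on the −x side, so C = (-42.70, 0.000). The tangent condition forces NC to be normal to PC, so N = C + (0, 8.5) = (-42.70, 8.500). Since NJ ⟂ JR (tangency), |NR| = √(8.5² + 31.5²) = 32.63 regardless of where J sits on A1. So R lies on both circle(P, 62.08) and circle(N, 32.63); the above-PC intersection is R = (-46.72, 40.88). J is the foot of the tangent from R: J = (-34.83, 11.71).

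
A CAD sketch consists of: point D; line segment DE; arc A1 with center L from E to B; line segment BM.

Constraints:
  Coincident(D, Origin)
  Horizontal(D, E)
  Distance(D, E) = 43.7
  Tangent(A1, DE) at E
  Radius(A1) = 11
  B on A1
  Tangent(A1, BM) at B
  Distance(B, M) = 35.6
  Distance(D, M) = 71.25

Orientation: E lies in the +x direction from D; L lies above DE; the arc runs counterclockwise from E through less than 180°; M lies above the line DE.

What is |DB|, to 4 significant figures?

55.86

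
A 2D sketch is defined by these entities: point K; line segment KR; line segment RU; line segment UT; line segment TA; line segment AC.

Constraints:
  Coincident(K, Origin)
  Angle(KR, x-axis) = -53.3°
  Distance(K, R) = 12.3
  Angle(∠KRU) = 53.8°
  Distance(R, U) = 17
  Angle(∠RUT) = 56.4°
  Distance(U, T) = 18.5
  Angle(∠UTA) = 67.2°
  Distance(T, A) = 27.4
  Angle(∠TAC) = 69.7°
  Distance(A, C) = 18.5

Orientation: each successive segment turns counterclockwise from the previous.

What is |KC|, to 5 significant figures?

21.721

K is at the origin; KR runs at -53.3° with length 12.3, so R = (7.3508, -9.8618). ∠KRU = 53.8° gives RU at 72.900° from the x-axis; with |RU| = 17.0, U = (12.349, 6.3866). ∠RUT = 56.4° gives UT at -163.50° from the x-axis; with |UT| = 18.5, T = (-5.3887, 1.1324). ∠UTA = 67.2° gives TA at -50.700° from the x-axis; with |TA| = 27.4, A = (11.966, -20.071). ∠TAC = 69.7° gives AC at 59.600° from the x-axis; with |AC| = 18.5, C = (21.328, -4.1144). Then |KC| = |C − K| = 21.721.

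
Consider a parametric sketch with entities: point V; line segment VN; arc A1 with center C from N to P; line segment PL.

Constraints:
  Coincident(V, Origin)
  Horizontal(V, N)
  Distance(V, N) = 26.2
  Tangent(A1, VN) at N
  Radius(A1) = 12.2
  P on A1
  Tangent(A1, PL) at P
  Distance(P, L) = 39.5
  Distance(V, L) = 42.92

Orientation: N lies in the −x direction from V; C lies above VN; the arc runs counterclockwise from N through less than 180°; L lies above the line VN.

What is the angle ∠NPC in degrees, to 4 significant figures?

57.45°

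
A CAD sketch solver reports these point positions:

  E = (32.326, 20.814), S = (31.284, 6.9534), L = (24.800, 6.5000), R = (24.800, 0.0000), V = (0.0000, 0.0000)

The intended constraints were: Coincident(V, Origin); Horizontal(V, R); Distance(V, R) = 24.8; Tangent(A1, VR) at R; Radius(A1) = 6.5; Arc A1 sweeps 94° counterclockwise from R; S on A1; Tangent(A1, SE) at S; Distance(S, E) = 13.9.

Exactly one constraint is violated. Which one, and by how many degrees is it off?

Tangent(A1, SE) at S — off by 8.30°.

V = (0.00, 0.00) ✓; V.y = 0.00, R.y = 0.00 ✓; |VR| = 24.80 ✓; ∠(LR, RV) = 90.00° ✓; |LR| = 6.500 ✓; bearing(L→S) − bearing(L→R) = 94.00° ✓; |LS| = 6.500 ✓; ∠(LS, SE) = 98.30° ✗; |SE| = 13.90 ✓.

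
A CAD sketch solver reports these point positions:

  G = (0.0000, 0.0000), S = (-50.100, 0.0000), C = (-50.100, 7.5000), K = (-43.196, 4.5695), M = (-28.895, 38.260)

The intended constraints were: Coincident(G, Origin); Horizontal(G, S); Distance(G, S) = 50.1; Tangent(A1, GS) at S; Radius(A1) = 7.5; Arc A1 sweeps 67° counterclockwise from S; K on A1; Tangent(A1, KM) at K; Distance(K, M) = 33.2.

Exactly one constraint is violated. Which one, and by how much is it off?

Distance(K, M) = 33.2 — off by 3.40.

G = (0.00, 0.00) ✓; G.y = 0.00, S.y = 0.00 ✓; |GS| = 50.10 ✓; ∠(CS, SG) = 90.00° ✓; |CS| = 7.500 ✓; bearing(C→K) − bearing(C→S) = 67.00° ✓; |CK| = 7.500 ✓; ∠(CK, KM) = 90.00° ✓; |KM| = 36.60 ✗.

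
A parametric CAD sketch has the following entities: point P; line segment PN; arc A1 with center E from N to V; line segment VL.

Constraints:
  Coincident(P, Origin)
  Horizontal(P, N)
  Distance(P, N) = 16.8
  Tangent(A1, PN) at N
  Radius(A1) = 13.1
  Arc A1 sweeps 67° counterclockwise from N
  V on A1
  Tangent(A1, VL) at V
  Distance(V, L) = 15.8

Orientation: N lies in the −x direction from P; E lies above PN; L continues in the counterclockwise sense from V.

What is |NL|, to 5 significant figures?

28.979

On A1, N sits at bearing -90° from E; a 67° counterclockwise sweep puts V at bearing -23°, so V = E + 13.1·(cos -23°, sin -23°) = (-4.7414, 7.9814). A1 meets VL tangentially, so EV is at right angles to VL, so VL runs along (−sin -23°, cos -23°); with |VL| = 15.8, L = (1.4322, 22.525). Then |NL| = |L − N| = 28.979.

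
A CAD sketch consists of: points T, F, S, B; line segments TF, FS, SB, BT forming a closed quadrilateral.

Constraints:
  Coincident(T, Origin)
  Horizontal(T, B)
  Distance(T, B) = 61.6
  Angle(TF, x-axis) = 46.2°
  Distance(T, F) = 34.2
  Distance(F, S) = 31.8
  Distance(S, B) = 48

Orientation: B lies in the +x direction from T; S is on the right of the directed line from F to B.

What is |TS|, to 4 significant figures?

15.00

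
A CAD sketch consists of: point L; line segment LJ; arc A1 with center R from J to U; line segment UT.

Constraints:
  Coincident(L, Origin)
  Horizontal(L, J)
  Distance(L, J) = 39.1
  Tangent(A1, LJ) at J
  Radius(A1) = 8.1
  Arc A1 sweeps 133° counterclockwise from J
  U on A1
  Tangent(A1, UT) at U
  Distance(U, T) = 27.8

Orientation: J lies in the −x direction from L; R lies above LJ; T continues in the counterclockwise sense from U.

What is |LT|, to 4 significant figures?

62.22

L is at the origin; L and J share the same y with |LJ| = 39.1 and J on the −x side, so J = (-39.10, 0.000). A1 meets LJ tangentially, so RJ is at right angles to LJ, so R = J + (0, 8.1) = (-39.10, 8.100). On A1, J sits at bearing -90° from R; a 133° counterclockwise sweep puts U at bearing 43°, so U = R + 8.1·(cos 43°, sin 43°) = (-33.18, 13.62). Since A1 is tangent to UT there, RU ⟂ UT, so UT runs along (−sin 43°, cos 43°); with |UT| = 27.8, T = (-52.14, 33.96). Then |LT| = |T − L| = 62.22.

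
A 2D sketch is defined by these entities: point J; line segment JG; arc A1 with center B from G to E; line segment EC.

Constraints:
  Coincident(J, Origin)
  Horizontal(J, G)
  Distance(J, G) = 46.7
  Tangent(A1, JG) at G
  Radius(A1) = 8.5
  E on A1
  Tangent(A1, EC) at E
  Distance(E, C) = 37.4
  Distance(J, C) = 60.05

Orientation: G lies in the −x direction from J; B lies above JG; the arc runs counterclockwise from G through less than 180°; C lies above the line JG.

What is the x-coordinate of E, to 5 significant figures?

-38.201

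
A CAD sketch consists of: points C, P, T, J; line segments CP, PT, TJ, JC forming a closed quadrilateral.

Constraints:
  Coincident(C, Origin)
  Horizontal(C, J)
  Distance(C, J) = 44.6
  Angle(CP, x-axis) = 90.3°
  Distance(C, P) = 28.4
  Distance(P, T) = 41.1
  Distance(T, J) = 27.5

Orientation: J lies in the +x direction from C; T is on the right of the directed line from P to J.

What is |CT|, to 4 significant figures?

20.16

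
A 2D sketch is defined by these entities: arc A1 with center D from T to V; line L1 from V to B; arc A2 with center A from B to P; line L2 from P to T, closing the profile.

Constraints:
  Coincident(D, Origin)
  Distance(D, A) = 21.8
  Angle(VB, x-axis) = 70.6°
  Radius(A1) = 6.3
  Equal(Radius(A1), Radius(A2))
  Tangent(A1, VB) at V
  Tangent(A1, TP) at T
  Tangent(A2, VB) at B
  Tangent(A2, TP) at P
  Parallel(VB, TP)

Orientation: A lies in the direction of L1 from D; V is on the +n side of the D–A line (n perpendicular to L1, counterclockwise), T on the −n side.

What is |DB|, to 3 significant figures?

22.7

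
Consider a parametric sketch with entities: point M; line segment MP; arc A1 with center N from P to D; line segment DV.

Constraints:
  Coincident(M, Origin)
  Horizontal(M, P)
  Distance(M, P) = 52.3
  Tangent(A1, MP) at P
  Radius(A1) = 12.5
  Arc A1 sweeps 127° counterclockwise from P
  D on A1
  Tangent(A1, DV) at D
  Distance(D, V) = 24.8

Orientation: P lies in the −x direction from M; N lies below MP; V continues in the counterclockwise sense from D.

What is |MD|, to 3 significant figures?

65.4

Since A1 is tangent to MP there, NP ⟂ MP, so N = P + (0, -12.5) = (-52.3, -12.5). On A1, P sits at bearing 90° from N; a 127° counterclockwise sweep puts D at bearing 217°, so D = N + 12.5·(cos 217°, sin 217°) = (-62.3, -20.0). Then |MD| = |D − M| = 65.4.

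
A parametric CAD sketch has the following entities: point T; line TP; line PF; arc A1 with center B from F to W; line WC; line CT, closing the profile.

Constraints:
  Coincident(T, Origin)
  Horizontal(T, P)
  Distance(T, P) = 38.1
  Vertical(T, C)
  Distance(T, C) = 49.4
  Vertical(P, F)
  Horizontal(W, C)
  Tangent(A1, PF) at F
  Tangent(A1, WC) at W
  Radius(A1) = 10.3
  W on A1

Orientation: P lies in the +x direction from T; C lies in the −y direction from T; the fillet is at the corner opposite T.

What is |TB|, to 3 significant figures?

48.0

TC is vertical with |TC| = 49.4 and C on the −y side, so C = (0.00, -49.4). The virtual corner opposite T is at (38.1, -49.4). A1 meets PF tangentially, so BF is at right angles to PF and tangency of A1 to WC means the radius BW is perpendicular to WC, with radius 10.3, so the center B sits 10.3 in from both sides at B = (27.8, -39.1). Then |TB| = |B − T| = 48.0.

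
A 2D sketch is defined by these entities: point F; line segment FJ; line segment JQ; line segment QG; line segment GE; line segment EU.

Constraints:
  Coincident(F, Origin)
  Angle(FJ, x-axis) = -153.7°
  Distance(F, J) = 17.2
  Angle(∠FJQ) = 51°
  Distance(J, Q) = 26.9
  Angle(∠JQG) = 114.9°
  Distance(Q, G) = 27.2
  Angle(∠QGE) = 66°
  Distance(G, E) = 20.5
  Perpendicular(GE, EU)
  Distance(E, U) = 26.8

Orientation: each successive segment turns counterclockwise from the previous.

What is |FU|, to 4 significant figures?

16.55

F is at the origin; FJ runs at -153.7° with length 17.2, so J = (-15.42, -7.621). ∠FJQ = 51.0° gives JQ at -24.70° from the x-axis; with |JQ| = 26.9, Q = (9.019, -18.86). ∠JQG = 114.9° gives QG at 40.40° from the x-axis; with |QG| = 27.2, G = (29.73, -1.233). ∠QGE = 66.0° gives GE at 154.4° from the x-axis; with |GE| = 20.5, E = (11.25, 7.625). GE ⟂ EU, so EU runs at -115.6°; with |EU| = 26.8, U = (-0.3343, -16.54). Then |FU| = |U − F| = 16.55.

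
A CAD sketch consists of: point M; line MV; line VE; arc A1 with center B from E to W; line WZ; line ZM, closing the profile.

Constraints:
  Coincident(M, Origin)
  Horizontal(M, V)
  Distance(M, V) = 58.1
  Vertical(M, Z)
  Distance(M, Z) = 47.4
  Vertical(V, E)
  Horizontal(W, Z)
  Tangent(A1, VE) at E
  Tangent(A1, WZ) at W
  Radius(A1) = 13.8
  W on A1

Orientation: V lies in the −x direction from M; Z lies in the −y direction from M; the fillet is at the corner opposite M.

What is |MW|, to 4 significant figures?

64.88

M is at the origin; M and V share the same y with |MV| = 58.1 and V on the −x side, so V = (-58.10, 0.000). MZ is vertical with |MZ| = 47.4 and Z on the −y side, so Z = (0.000, -47.40). The virtual corner opposite M is at (-58.10, -47.40). Tangency of A1 to VE means the radius BE is perpendicular to VE and A1 meets WZ tangentially, so BW is at right angles to WZ, with radius 13.8, so the center B sits 13.8 in from both sides at B = (-44.30, -33.60). That places the tangent points at E = (-58.10, -33.60) on VE and W = (-44.30, -47.40) on WZ. Then |MW| = |W − M| = 64.88.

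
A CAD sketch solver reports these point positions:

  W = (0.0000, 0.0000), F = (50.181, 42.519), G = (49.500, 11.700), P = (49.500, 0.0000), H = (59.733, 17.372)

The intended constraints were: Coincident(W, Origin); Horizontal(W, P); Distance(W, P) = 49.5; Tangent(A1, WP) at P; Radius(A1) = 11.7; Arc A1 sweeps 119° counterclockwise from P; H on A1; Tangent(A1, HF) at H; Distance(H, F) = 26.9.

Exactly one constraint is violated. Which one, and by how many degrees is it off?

Tangent(A1, HF) at H — off by 8.20°.

W = (0.00, 0.00) ✓; W.y = 0.00, P.y = 0.00 ✓; |WP| = 49.50 ✓; ∠(GP, PW) = 90.00° ✓; |GP| = 11.70 ✓; bearing(G→H) − bearing(G→P) = 119.0° ✓; |GH| = 11.70 ✓; ∠(GH, HF) = 98.20° ✗; |HF| = 26.90 ✓.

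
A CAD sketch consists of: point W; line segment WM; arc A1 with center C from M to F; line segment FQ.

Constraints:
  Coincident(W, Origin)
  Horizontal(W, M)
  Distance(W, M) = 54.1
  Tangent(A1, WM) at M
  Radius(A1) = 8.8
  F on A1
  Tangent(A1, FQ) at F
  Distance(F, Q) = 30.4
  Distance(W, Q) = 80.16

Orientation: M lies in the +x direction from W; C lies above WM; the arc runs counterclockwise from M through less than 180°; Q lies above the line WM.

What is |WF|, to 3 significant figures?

62.7

Checks: |CF| = 8.800 ✓; ∠(CF, FQ) = 90.00° ✓; |FQ| = 30.40 ✓; |WQ| = 80.16 ✓.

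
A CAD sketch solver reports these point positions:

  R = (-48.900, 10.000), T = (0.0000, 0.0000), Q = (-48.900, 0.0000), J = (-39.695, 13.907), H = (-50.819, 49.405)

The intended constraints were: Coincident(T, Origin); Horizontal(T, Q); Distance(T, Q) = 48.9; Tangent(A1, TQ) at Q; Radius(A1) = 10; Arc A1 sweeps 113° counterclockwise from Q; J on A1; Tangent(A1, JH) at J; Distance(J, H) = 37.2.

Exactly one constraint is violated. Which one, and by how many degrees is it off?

Tangent(A1, JH) at J — off by 5.60°.

T = (0.00, 0.00) ✓; T.y = 0.00, Q.y = 0.00 ✓; |TQ| = 48.90 ✓; ∠(RQ, QT) = 90.00° ✓; |RQ| = 10.00 ✓; bearing(R→J) − bearing(R→Q) = 113.0° ✓; |RJ| = 10.00 ✓; ∠(RJ, JH) = 95.60° ✗; |JH| = 37.20 ✓.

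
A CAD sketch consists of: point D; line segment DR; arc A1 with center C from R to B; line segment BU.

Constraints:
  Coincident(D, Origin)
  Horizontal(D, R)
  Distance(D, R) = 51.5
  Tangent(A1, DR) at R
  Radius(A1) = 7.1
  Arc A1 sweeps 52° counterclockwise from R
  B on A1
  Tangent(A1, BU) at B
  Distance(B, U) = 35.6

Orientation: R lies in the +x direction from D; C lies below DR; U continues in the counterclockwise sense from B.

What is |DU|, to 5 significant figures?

39.025

On A1, R sits at bearing 90° from C; a 52° counterclockwise sweep puts B at bearing 142°, so B = C + 7.1·(cos 142°, sin 142°) = (45.905, -2.7288). Since A1 is tangent to BU there, CB ⟂ BU, so BU runs along (−sin 142°, cos 142°); with |BU| = 35.6, U = (23.988, -30.782). Then |DU| = |U − D| = 39.025.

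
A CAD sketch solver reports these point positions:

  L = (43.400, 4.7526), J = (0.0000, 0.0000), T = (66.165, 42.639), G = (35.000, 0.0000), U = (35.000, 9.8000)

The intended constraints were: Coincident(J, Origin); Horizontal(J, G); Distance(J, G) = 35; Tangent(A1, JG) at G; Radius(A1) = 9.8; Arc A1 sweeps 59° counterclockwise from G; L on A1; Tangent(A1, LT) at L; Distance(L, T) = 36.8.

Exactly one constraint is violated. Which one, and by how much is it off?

Distance(L, T) = 36.8 — off by 7.40.

J = (0.00, 0.00) ✓; J.y = 0.00, G.y = 0.00 ✓; |JG| = 35.00 ✓; ∠(UG, GJ) = 90.00° ✓; |UG| = 9.800 ✓; bearing(U→L) − bearing(U→G) = 59.00° ✓; |UL| = 9.800 ✓; ∠(UL, LT) = 90.00° ✓; |LT| = 44.20 ✗.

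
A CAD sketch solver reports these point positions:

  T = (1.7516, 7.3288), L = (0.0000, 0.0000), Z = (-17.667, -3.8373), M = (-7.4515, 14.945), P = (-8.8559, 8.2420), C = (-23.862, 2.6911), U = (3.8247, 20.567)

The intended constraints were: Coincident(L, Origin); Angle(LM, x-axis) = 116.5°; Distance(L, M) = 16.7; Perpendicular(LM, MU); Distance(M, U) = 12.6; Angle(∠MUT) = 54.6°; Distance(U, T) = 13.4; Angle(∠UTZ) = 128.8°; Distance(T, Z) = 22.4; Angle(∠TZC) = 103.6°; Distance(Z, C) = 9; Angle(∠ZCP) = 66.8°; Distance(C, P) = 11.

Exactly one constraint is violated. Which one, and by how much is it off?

Distance(C, P) = 11 — off by 5.00.

L = (0.00, 0.00) ✓; LM at 116.5° ✓; |LM| = 16.70 ✓; ∠(LM, MU) = 90.00° ✓; |MU| = 12.60 ✓; ∠MUT = 54.60° ✓; |UT| = 13.40 ✓; ∠UTZ = 128.8° ✓; |TZ| = 22.40 ✓; ∠TZC = 103.6° ✓; |ZC| = 9.000 ✓; ∠ZCP = 66.80° ✓; |CP| = 16.00 ✗.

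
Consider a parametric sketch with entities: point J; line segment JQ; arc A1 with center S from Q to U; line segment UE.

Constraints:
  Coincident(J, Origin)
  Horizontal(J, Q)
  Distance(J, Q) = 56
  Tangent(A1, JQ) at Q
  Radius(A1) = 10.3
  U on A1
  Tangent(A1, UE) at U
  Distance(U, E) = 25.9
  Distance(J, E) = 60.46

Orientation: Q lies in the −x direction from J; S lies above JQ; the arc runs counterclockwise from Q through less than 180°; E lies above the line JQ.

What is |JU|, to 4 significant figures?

47.07

Checks: |SU| = 10.30 ✓; ∠(SU, UE) = 90.00° ✓; |UE| = 25.90 ✓; |JE| = 60.46 ✓.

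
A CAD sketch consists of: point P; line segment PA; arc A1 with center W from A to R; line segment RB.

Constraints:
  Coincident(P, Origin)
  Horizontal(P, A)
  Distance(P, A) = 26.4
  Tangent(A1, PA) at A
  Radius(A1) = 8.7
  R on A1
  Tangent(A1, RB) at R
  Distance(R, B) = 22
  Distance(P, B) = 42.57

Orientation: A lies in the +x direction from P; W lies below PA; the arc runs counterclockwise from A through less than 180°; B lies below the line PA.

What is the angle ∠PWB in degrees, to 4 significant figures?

111.4°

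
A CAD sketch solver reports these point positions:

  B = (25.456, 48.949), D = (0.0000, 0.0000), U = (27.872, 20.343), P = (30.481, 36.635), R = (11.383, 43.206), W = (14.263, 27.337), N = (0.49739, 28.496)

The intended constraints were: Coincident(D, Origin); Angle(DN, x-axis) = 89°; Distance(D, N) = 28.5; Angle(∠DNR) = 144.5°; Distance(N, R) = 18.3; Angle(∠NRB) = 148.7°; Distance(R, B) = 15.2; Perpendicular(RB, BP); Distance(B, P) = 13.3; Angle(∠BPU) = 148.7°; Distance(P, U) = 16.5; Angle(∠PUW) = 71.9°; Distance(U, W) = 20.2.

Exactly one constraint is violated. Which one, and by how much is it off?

Distance(U, W) = 20.2 — off by 4.90.

D = (0.00, 0.00) ✓; DN at 89.00° ✓; |DN| = 28.50 ✓; ∠DNR = 144.5° ✓; |NR| = 18.30 ✓; ∠NRB = 148.7° ✓; |RB| = 15.20 ✓; ∠(RB, BP) = 90.00° ✓; |BP| = 13.30 ✓; ∠BPU = 148.7° ✓; |PU| = 16.50 ✓; ∠PUW = 71.90° ✓; |UW| = 15.30 ✗.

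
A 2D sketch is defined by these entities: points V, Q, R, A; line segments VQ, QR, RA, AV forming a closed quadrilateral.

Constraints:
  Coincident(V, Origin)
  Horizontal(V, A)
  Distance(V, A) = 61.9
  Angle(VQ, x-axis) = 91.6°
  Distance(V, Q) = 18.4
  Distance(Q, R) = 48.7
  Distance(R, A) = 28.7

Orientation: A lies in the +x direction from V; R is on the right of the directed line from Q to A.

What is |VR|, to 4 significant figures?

38.81

Checks: |QR| = 48.70 ✓; |RA| = 28.70 ✓.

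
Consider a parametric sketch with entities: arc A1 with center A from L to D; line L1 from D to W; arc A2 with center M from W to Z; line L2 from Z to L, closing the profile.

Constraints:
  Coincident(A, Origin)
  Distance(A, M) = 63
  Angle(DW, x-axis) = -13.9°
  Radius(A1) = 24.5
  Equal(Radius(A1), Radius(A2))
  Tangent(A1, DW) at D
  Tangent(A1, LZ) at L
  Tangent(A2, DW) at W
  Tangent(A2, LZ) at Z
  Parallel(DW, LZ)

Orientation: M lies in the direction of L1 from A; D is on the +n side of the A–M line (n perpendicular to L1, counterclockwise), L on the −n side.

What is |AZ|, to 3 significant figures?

67.6

Tangency of A1 to both parallel lines with radius 24.5 puts D and L at A ± 24.5·n: D = (5.89, 23.8), L = (-5.89, -23.8). Equal radii place W and Z the same way about M: W = M + 24.5·n = (67.0, 8.65), Z = M − 24.5·n = (55.3, -38.9). Then |AZ| = |Z − A| = 67.6.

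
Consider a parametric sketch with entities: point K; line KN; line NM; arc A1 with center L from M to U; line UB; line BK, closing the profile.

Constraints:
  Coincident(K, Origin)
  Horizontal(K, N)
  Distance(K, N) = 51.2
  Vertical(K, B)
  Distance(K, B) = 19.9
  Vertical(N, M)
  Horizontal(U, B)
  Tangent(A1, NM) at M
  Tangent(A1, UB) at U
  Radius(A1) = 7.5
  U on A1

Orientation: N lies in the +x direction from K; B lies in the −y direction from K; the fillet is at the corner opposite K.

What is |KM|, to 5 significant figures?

52.680

K is at the origin; K and N share the same y with |KN| = 51.2 and N on the +x side, so N = (51.200, 0.0000). KB is vertical with |KB| = 19.9 and B on the −y side, so B = (0.0000, -19.900). The virtual corner opposite K is at (51.200, -19.900). Tangency of A1 to NM means the radius LM is perpendicular to NM and the tangent condition forces LU to be normal to UB, with radius 7.5, so the center L sits 7.5 in from both sides at L = (43.700, -12.400). That places the tangent points at M = (51.200, -12.400) on NM and U = (43.700, -19.900) on UB. Then |KM| = |M − K| = 52.680.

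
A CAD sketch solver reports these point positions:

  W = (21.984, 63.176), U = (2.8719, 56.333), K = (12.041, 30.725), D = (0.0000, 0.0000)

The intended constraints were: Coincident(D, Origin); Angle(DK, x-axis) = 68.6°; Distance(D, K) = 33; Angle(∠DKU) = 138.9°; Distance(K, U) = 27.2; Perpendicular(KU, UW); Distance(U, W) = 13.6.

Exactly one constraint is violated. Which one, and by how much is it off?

Distance(U, W) = 13.6 — off by 6.70.

D = (0.00, 0.00) ✓; DK at 68.60° ✓; |DK| = 33.00 ✓; ∠DKU = 138.9° ✓; |KU| = 27.20 ✓; ∠(KU, UW) = 90.00° ✓; |UW| = 20.30 ✗.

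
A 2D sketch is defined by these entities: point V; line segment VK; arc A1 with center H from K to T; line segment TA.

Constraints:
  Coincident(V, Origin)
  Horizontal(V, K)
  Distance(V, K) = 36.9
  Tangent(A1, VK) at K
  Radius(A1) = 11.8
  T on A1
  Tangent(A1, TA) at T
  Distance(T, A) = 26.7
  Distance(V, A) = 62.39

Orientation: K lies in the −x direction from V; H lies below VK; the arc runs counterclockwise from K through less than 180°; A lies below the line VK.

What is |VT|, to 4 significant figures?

50.04

V is at the origin; VK is horizontal with |VK| = 36.9 and K on the −x side, so K = (-36.90, 0.000). Since A1 is tangent to VK there, HK ⟂ VK, so H = K + (0, -11.8) = (-36.90, -11.80). Since HT ⟂ TA (tangency), |HA| = √(11.8² + 26.7²) = 29.19 regardless of where T sits on A1. So A lies on both circle(V, 62.39) and circle(H, 29.19); the below-VK intersection is A = (-49.31, -38.22). T is the foot of the tangent from A: T = (-48.70, -11.53).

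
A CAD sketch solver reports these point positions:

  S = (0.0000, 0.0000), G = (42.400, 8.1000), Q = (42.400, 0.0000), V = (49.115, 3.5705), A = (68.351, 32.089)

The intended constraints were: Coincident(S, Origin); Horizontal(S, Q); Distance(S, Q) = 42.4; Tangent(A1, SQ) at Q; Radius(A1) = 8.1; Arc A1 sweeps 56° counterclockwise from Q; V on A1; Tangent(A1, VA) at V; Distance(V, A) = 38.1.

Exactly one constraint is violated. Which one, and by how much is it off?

Distance(V, A) = 38.1 — off by 3.70.

S = (0.00, 0.00) ✓; S.y = 0.00, Q.y = 0.00 ✓; |SQ| = 42.40 ✓; ∠(GQ, QS) = 90.00° ✓; |GQ| = 8.100 ✓; bearing(G→V) − bearing(G→Q) = 56.00° ✓; |GV| = 8.100 ✓; ∠(GV, VA) = 90.00° ✓; |VA| = 34.40 ✗.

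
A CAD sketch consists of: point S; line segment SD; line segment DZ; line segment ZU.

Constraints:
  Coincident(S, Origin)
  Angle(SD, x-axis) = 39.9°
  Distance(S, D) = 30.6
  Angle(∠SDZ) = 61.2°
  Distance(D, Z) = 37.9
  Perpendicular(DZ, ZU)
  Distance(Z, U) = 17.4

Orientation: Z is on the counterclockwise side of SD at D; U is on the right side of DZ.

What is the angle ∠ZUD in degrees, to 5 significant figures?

65.340°

S is at the origin; SD runs at 39.9° with length 30.6, so D = 30.6·(cos 39.9°, sin 39.9°) = (23.475, 19.628). ∠SDZ = 61.2°, so DZ runs at 39.9° + (180° − 61.2°) = 158.70° from the x-axis; with |DZ| = 37.9, Z = D + 37.9·(cos 158.70°, sin 158.70°) = (-11.836, 33.396). DZ is perpendicular to ZU; with |ZU| = 17.4 on the right of DZ, U = Z + 17.4·(0.36325, 0.93169) = (-5.5153, 49.607). Then cos ∠ZUD = UZ·UD / (|UZ||UD|), giving 65.340°.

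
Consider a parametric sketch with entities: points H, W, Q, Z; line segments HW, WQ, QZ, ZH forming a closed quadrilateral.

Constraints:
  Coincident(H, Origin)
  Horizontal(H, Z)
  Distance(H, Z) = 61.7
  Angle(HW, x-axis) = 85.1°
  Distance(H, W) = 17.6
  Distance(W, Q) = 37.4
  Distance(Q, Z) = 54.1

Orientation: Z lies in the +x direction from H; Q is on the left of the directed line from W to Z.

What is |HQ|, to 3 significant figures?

51.8

H is at the origin; HZ is horizontal with |HZ| = 61.7 and Z in +x, so Z = (61.7, 0). HW runs at 85.1° with |HW| = 17.6, so W = (1.50, 17.5). Q is determined by |WQ| = 37.4 and |QZ| = 54.1 together: it lies at the intersection of circle(W, 37.4) and circle(Z, 54.1). With |WZ| = 62.7, the foot of the radical line on WZ is 19.2 from W and the perpendicular offset is √(37.4² − 19.2²) = 32.1. Taking the left-of-WZ solution: Q = (28.9, 43.0).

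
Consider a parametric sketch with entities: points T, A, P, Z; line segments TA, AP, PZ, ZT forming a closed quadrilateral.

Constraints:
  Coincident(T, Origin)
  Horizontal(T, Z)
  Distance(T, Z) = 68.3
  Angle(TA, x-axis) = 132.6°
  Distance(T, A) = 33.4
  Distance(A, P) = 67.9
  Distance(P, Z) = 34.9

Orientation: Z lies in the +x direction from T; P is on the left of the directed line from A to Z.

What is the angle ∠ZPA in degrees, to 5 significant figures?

129.90°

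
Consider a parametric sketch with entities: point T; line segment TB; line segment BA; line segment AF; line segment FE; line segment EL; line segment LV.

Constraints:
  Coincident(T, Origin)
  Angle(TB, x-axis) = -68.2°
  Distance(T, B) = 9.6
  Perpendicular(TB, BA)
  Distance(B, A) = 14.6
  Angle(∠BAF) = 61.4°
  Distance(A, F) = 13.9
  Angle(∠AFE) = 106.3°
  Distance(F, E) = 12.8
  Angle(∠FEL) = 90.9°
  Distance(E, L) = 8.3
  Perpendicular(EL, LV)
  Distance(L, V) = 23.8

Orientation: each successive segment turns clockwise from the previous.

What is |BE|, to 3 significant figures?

10.5

∠BAF = 61.4° gives AF at 83.2° from the x-axis; with |AF| = 13.9, F = (-8.34, -0.533). ∠AFE = 106.3° gives FE at 9.50° from the x-axis; with |FE| = 12.8, E = (4.28, 1.58). Then |BE| = |E − B| = 10.5.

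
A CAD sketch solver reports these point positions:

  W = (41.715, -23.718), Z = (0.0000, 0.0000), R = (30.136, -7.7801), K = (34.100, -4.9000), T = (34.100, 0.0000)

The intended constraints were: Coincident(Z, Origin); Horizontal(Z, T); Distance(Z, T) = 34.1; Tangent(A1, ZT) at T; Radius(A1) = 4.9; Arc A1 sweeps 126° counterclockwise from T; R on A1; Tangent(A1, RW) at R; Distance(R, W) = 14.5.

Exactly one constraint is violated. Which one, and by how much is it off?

Distance(R, W) = 14.5 — off by 5.20.

Z = (0.00, 0.00) ✓; Z.y = 0.00, T.y = 0.00 ✓; |ZT| = 34.10 ✓; ∠(KT, TZ) = 90.00° ✓; |KT| = 4.900 ✓; bearing(K→R) − bearing(K→T) = 126.0° ✓; |KR| = 4.900 ✓; ∠(KR, RW) = 90.00° ✓; |RW| = 19.70 ✗.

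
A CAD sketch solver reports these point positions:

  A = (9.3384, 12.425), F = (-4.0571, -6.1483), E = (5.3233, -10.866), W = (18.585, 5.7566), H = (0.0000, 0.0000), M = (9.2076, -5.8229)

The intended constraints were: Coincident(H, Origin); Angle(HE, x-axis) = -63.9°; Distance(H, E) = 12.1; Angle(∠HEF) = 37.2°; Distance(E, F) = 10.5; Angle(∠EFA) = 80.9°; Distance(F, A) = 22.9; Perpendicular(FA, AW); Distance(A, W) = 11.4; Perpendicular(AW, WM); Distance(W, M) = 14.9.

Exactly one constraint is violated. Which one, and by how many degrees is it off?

Perpendicular(AW, WM) — off by 3.20°.

H = (0.00, 0.00) ✓; HE at -63.90° ✓; |HE| = 12.10 ✓; ∠HEF = 37.20° ✓; |EF| = 10.50 ✓; ∠EFA = 80.90° ✓; |FA| = 22.90 ✓; ∠(FA, AW) = 90.00° ✓; |AW| = 11.40 ✓; ∠(AW, WM) = 93.20° ✗; |WM| = 14.90 ✓.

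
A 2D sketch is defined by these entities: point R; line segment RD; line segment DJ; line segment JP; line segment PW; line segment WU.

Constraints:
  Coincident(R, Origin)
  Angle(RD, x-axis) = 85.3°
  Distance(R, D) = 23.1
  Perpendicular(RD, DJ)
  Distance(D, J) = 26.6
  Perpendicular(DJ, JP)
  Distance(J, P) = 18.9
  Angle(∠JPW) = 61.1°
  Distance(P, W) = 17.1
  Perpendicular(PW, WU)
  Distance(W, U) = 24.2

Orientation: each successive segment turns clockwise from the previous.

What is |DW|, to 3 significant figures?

15.8

The perpendicularity gives JP at right angles to DJ, so JP runs at -94.7°; with |JP| = 18.9, P = (26.9, 2.01). ∠JPW = 61.1° gives PW at 146° from the x-axis; with |PW| = 17.1, W = (12.6, 11.5). Then |DW| = |W − D| = 15.8.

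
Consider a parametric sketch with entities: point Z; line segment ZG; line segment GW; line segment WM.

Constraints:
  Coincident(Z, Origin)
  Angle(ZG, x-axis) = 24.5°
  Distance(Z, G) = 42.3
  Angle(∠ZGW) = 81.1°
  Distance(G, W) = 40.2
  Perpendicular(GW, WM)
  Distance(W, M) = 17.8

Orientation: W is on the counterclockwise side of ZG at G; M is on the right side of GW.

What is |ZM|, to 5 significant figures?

68.438

∠ZGW = 81.1°, so GW runs at 24.5° + (180° − 81.1°) = 123.40° from the x-axis; with |GW| = 40.2, W = G + 40.2·(cos 123.40°, sin 123.40°) = (16.362, 51.102). The perpendicularity gives WM at right angles to GW; with |WM| = 17.8 on the right of GW, M = W + 17.8·(0.83485, 0.55048) = (31.222, 60.901). Then |ZM| = |M − Z| = 68.438.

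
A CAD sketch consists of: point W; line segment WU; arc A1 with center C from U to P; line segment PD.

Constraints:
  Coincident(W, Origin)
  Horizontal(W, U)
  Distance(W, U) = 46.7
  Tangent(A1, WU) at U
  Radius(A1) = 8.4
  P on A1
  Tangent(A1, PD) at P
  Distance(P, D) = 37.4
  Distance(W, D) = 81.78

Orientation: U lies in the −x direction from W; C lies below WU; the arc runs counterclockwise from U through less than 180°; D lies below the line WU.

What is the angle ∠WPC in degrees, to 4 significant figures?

36.02°

Checks: |WU| = 46.70 ✓; |CP| = 8.400 ✓; ∠(CP, PD) = 90.00° ✓; |PD| = 37.40 ✓; |WD| = 81.78 ✓.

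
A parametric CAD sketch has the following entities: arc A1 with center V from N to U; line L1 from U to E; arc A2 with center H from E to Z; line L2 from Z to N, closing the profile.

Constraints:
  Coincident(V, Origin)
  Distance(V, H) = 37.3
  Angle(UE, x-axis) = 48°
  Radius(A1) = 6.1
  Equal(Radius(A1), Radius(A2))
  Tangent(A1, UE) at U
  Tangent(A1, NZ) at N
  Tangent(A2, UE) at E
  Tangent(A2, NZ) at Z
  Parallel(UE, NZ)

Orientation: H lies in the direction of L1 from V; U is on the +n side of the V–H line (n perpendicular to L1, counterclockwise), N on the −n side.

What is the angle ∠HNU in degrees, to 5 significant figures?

80.712°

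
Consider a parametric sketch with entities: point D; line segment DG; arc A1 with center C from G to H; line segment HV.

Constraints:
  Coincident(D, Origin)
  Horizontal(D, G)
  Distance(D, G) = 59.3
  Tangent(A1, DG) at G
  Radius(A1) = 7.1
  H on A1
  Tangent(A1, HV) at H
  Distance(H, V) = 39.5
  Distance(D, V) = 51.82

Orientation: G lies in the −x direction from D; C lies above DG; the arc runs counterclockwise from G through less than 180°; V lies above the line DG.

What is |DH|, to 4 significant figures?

53.16

Checks: D.y = 0.00, G.y = 0.00 ✓; |CH| = 7.100 ✓; ∠(CH, HV) = 90.00° ✓; |HV| = 39.50 ✓; |DV| = 51.82 ✓.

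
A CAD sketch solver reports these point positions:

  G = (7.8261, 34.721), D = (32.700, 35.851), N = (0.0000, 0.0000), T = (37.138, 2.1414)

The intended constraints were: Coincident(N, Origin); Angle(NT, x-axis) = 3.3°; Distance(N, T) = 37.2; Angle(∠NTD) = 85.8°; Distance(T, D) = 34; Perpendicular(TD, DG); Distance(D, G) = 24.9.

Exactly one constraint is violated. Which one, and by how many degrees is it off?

Perpendicular(TD, DG) — off by 4.90°.

N = (0.00, 0.00) ✓; NT at 3.300° ✓; |NT| = 37.20 ✓; ∠NTD = 85.80° ✓; |TD| = 34.00 ✓; ∠(TD, DG) = 85.10° ✗; |DG| = 24.90 ✓.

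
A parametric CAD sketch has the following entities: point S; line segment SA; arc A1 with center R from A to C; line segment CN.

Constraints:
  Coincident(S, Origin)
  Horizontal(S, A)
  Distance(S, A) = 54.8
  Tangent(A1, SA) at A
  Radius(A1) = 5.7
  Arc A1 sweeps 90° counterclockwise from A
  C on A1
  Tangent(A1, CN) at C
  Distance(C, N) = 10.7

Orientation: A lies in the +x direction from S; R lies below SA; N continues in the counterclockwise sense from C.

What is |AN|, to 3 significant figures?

17.4

S is at the origin; SA is horizontal with |SA| = 54.8 and A on the +x side, so A = (54.8, 0.00). The tangent condition forces RA to be normal to SA, so R = A + (0, -5.7) = (54.8, -5.70). On A1, A sits at bearing 90° from R; a 90° counterclockwise sweep puts C at bearing 180°, so C = R + 5.7·(cos 180°, sin 180°) = (49.1, -5.70). A1 meets CN tangentially, so RC is at right angles to CN, so CN runs along (−sin 180°, cos 180°); with |CN| = 10.7, N = (49.1, -16.4). Then |AN| = |N − A| = 17.4.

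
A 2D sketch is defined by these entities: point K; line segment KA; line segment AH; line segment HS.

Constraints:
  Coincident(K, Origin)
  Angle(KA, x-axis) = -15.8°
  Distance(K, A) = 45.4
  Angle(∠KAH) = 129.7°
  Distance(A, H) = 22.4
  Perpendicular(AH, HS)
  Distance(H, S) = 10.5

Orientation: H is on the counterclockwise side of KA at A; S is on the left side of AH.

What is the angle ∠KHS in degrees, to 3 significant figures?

55.8°

K is at the origin; KA runs at -15.8° with length 45.4, so A = 45.4·(cos -15.8°, sin -15.8°) = (43.7, -12.4). ∠KAH = 129.7°, so AH runs at -15.8° + (180° − 129.7°) = 34.5° from the x-axis; with |AH| = 22.4, H = A + 22.4·(cos 34.5°, sin 34.5°) = (62.1, 0.326). AH ⟂ HS; with |HS| = 10.5 on the left of AH, S = H + 10.5·(-0.566, 0.824) = (56.2, 8.98). Then cos ∠KHS = HK·HS / (|HK||HS|), giving 55.8°.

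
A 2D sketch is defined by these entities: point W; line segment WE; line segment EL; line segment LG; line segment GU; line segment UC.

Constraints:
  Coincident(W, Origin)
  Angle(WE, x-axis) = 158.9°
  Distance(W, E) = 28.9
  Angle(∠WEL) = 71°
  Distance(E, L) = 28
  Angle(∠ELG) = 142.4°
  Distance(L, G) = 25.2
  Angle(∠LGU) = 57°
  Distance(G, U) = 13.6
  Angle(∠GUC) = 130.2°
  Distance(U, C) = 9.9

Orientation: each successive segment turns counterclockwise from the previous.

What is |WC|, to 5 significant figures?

21.220

∠LGU = 57.0° gives GU at 68.500° from the x-axis; with |GU| = 13.6, U = (-8.3702, -25.439). ∠GUC = 130.2° gives UC at 118.30° from the x-axis; with |UC| = 9.9, C = (-13.064, -16.723). Then |WC| = |C − W| = 21.220.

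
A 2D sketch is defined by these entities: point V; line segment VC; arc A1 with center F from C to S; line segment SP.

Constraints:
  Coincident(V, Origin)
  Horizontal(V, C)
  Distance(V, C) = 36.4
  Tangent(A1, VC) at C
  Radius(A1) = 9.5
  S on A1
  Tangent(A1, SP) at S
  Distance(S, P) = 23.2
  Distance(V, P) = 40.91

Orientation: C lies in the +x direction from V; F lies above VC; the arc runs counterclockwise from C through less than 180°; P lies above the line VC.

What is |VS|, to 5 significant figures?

45.836

Checks: |FS| = 9.500 ✓; ∠(FS, SP) = 90.00° ✓; |SP| = 23.20 ✓; |VP| = 40.91 ✓.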